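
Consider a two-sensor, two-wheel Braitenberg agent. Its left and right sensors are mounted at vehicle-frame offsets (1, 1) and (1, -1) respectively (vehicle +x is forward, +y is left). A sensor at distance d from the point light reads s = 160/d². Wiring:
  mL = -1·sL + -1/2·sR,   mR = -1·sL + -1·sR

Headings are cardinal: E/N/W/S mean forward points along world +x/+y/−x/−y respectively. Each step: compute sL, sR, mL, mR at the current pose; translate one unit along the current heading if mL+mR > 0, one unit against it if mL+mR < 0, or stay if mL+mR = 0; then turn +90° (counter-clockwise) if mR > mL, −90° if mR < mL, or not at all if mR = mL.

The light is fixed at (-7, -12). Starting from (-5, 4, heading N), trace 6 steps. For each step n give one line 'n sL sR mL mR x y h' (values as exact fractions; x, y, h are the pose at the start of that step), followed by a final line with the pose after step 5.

n=0: pose=(-5,4,N); sL=16/29, sR=80/149; mL=-3544/4321, mR=-4704/4321; mL+mR=-8248/4321 → advance -1; mR−mL=-40/149 → turn -1·90°
n=1: pose=(-5,3,E); sL=32/53, sR=32/41; mL=-2160/2173, mR=-3008/2173; mL+mR=-5168/2173 → advance -1; mR−mL=-16/41 → turn -1·90°
n=2: pose=(-6,3,S); sL=4/5, sR=40/49; mL=-296/245, mR=-396/245; mL+mR=-692/245 → advance -1; mR−mL=-20/49 → turn -1·90°
n=3: pose=(-6,4,W); sL=32/45, sR=160/289; mL=-12848/13005, mR=-16448/13005; mL+mR=-29296/13005 → advance -1; mR−mL=-80/289 → turn -1·90°
n=4: pose=(-5,4,N); sL=16/29, sR=80/149; mL=-3544/4321, mR=-4704/4321; mL+mR=-8248/4321 → advance -1; mR−mL=-40/149 → turn -1·90°
n=5: pose=(-5,3,E); sL=32/53, sR=32/41; mL=-2160/2173, mR=-3008/2173; mL+mR=-5168/2173 → advance -1; mR−mL=-16/41 → turn -1·90°

0 16/29 80/149 -3544/4321 -4704/4321 -5 4 N
1 32/53 32/41 -2160/2173 -3008/2173 -5 3 E
2 4/5 40/49 -296/245 -396/245 -6 3 S
3 32/45 160/289 -12848/13005 -16448/13005 -6 4 W
4 16/29 80/149 -3544/4321 -4704/4321 -5 4 N
5 32/53 32/41 -2160/2173 -3008/2173 -5 3 E
final -6 3 S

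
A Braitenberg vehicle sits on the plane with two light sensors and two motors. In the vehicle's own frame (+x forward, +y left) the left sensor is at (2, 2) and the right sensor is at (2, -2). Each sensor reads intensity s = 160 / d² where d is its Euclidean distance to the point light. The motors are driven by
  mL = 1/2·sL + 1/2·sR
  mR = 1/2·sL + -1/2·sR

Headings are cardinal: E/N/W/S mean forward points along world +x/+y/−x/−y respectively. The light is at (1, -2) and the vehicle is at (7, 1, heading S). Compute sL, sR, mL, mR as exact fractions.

left sensor world pos  = (9, -1); dL² = 65
right sensor world pos = (5, -1); dR² = 17
sL = 160/65 = 32/13
sR = 160/17 = 160/17
mL = 1/2·sL + 1/2·sR = 1312/221
mR = 1/2·sL + -1/2·sR = -768/221

32/13 160/17 1312/221 -768/221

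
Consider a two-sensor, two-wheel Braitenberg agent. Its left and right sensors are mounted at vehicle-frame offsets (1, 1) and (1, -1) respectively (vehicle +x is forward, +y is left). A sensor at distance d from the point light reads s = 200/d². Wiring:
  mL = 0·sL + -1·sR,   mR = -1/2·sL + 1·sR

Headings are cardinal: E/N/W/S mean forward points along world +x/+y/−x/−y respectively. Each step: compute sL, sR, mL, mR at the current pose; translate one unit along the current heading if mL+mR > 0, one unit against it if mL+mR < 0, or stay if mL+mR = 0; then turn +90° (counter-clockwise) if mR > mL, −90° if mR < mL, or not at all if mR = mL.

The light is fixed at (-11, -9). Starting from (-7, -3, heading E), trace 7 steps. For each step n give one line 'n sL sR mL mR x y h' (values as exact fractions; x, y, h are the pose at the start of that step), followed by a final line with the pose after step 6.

n=0: pose=(-7,-3,E); sL=100/37, sR=4; mL=-4, mR=98/37; mL+mR=-50/37 → advance -1; mR−mL=246/37 → turn +1·90°
n=1: pose=(-8,-3,N); sL=200/53, sR=40/13; mL=-40/13, mR=820/689; mL+mR=-100/53 → advance -1; mR−mL=2940/689 → turn +1·90°
n=2: pose=(-8,-4,W); sL=10, sR=5; mL=-5, mR=0; mL+mR=-5 → advance -1; mR−mL=5 → turn +1·90°
n=3: pose=(-7,-4,S); sL=200/41, sR=8; mL=-8, mR=228/41; mL+mR=-100/41 → advance -1; mR−mL=556/41 → turn +1·90°
n=4: pose=(-7,-3,E); sL=100/37, sR=4; mL=-4, mR=98/37; mL+mR=-50/37 → advance -1; mR−mL=246/37 → turn +1·90°
n=5: pose=(-8,-3,N); sL=200/53, sR=40/13; mL=-40/13, mR=820/689; mL+mR=-100/53 → advance -1; mR−mL=2940/689 → turn +1·90°
n=6: pose=(-8,-4,W); sL=10, sR=5; mL=-5, mR=0; mL+mR=-5 → advance -1; mR−mL=5 → turn +1·90°

0 100/37 4 -4 98/37 -7 -3 E
1 200/53 40/13 -40/13 820/689 -8 -3 N
2 10 5 -5 0 -8 -4 W
3 200/41 8 -8 228/41 -7 -4 S
4 100/37 4 -4 98/37 -7 -3 E
5 200/53 40/13 -40/13 820/689 -8 -3 N
6 10 5 -5 0 -8 -4 W
final -7 -4 S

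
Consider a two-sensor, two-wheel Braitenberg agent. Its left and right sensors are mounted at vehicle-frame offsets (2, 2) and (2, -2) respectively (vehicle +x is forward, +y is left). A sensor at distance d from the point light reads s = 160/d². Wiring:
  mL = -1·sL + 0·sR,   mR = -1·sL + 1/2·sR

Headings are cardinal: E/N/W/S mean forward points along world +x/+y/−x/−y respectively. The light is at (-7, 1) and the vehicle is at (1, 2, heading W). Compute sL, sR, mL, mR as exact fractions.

left sensor world pos  = (-1, 0); dL² = 37
right sensor world pos = (-1, 4); dR² = 45
sL = 160/37 = 160/37
sR = 160/45 = 32/9
mL = -1·sL + 0·sR = -160/37
mR = -1·sL + 1/2·sR = -848/333

160/37 32/9 -160/37 -848/333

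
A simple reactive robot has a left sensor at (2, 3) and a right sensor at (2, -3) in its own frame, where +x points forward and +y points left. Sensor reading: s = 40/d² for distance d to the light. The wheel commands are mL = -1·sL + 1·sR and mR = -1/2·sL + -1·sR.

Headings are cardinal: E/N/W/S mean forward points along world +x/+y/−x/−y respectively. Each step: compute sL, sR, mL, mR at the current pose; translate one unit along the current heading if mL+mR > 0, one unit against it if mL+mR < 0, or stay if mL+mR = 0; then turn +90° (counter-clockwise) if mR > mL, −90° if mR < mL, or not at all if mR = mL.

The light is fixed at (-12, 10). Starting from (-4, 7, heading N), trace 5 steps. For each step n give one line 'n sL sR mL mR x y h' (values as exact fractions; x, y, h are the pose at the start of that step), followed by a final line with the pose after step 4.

n=0: pose=(-4,7,N); sL=20/13, sR=20/61; mL=-960/793, mR=-870/793; mL+mR=-30/13 → advance -1; mR−mL=90/793 → turn +1·90°
n=1: pose=(-4,6,W); sL=8/17, sR=40/37; mL=384/629, mR=-828/629; mL+mR=-12/17 → advance -1; mR−mL=-1212/629 → turn -1·90°
n=2: pose=(-3,6,N); sL=1, sR=10/37; mL=-27/37, mR=-57/74; mL+mR=-3/2 → advance -1; mR−mL=-3/74 → turn -1·90°
n=3: pose=(-3,5,E); sL=8/25, sR=8/37; mL=-96/925, mR=-348/925; mL+mR=-12/25 → advance -1; mR−mL=-252/925 → turn -1·90°
n=4: pose=(-4,5,S); sL=4/17, sR=20/37; mL=192/629, mR=-414/629; mL+mR=-6/17 → advance -1; mR−mL=-606/629 → turn -1·90°

0 20/13 20/61 -960/793 -870/793 -4 7 N
1 8/17 40/37 384/629 -828/629 -4 6 W
2 1 10/37 -27/37 -57/74 -3 6 N
3 8/25 8/37 -96/925 -348/925 -3 5 E
4 4/17 20/37 192/629 -414/629 -4 5 S
final -4 6 W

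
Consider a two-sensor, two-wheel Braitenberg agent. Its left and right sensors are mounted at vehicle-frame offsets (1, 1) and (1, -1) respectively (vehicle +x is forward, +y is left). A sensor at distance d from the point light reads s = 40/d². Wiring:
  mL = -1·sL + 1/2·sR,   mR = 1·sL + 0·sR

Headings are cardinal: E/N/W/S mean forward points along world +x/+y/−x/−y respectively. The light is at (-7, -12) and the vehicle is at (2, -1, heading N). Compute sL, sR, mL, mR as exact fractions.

5/26 10/61 -175/1586 5/26

left sensor world pos  = (1, 0); dL² = 208
right sensor world pos = (3, 0); dR² = 244
sL = 40/208 = 5/26
sR = 40/244 = 10/61
mL = -1·sL + 1/2·sR = -175/1586
mR = 1·sL + 0·sR = 5/26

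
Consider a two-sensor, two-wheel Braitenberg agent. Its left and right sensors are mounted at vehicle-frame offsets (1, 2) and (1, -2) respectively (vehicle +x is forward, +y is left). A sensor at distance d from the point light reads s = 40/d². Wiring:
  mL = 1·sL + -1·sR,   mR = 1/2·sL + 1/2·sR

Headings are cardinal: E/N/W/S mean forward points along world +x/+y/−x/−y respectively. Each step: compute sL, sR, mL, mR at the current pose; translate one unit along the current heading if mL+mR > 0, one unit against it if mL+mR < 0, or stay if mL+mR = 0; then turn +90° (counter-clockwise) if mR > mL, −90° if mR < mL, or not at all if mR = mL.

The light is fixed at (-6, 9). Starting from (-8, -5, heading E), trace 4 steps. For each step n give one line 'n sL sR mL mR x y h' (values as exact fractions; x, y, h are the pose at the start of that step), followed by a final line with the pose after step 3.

0 8/29 40/257 896/7453 1608/7453 -8 -5 E
1 20/89 4/17 -16/1513 348/1513 -7 -5 N
2 40/229 8/25 -832/5725 1416/5725 -7 -4 W
3 10/49 10/53 40/2597 510/2597 -8 -4 S
final -8 -5 E

n=0: pose=(-8,-5,E); sL=8/29, sR=40/257; mL=896/7453, mR=1608/7453; mL+mR=2504/7453 → advance +1; mR−mL=712/7453 → turn +1·90°
n=1: pose=(-7,-5,N); sL=20/89, sR=4/17; mL=-16/1513, mR=348/1513; mL+mR=332/1513 → advance +1; mR−mL=364/1513 → turn +1·90°
n=2: pose=(-7,-4,W); sL=40/229, sR=8/25; mL=-832/5725, mR=1416/5725; mL+mR=584/5725 → advance +1; mR−mL=2248/5725 → turn +1·90°
n=3: pose=(-8,-4,S); sL=10/49, sR=10/53; mL=40/2597, mR=510/2597; mL+mR=550/2597 → advance +1; mR−mL=470/2597 → turn +1·90°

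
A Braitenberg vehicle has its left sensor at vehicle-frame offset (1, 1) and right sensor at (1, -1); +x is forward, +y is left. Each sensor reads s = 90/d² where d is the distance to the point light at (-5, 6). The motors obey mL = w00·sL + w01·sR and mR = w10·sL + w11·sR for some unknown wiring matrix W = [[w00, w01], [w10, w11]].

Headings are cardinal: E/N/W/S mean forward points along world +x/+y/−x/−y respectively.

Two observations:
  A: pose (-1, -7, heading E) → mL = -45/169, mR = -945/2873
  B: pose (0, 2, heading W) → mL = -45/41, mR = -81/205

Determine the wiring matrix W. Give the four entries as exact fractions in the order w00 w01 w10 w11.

obs A: pose=(-1,-7,E) → sL=90/169, sR=90/221, mL=-45/169, mR=-945/2873
obs B: pose=(0,2,W) → sL=90/41, sR=18/5, mL=-45/41, mR=-81/205
sensor matrix S = [[90/169, 90/221], [90/41, 18/5]]; det S = 120528/117793
solve [mL_A; mL_B] = S·[w00; w01] and [mR_A; mR_B] = S·[w10; w11]:
  w00 = -1/2, w01 = 0, w10 = -1, w11 = 1/2

-1/2 0 -1 1/2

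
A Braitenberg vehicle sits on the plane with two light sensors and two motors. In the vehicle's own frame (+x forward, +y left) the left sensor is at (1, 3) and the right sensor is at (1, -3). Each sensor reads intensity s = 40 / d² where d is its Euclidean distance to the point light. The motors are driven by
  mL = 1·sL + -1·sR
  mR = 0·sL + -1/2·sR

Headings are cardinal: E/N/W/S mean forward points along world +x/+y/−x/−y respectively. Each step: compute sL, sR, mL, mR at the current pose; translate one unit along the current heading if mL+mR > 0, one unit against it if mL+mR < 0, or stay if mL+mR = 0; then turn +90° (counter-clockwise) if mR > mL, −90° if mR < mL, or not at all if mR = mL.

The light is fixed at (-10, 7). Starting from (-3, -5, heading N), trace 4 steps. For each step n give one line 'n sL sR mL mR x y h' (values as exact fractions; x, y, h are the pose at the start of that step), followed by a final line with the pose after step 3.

0 40/137 40/221 3360/30277 -20/221 -3 -5 N
1 5/16 2/13 33/208 -1/13 -3 -4 E
2 8/53 40/169 -768/8957 -20/169 -2 -4 S
3 20/109 20/49 -1200/5341 -10/49 -2 -3 W
final -1 -3 S

n=0: pose=(-3,-5,N); sL=40/137, sR=40/221; mL=3360/30277, mR=-20/221; mL+mR=620/30277 → advance +1; mR−mL=-6100/30277 → turn -1·90°
n=1: pose=(-3,-4,E); sL=5/16, sR=2/13; mL=33/208, mR=-1/13; mL+mR=17/208 → advance +1; mR−mL=-49/208 → turn -1·90°
n=2: pose=(-2,-4,S); sL=8/53, sR=40/169; mL=-768/8957, mR=-20/169; mL+mR=-1828/8957 → advance -1; mR−mL=-292/8957 → turn -1·90°
n=3: pose=(-2,-3,W); sL=20/109, sR=20/49; mL=-1200/5341, mR=-10/49; mL+mR=-2290/5341 → advance -1; mR−mL=110/5341 → turn +1·90°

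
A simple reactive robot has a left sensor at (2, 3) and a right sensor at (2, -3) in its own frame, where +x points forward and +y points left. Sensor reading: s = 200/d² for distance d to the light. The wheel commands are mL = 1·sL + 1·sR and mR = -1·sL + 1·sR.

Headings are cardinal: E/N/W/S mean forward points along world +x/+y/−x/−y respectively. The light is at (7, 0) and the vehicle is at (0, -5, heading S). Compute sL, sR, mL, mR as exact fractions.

40/13 200/149 8560/1937 -3360/1937

left sensor world pos  = (3, -7); dL² = 65
right sensor world pos = (-3, -7); dR² = 149
sL = 200/65 = 40/13
sR = 200/149 = 200/149
mL = 1·sL + 1·sR = 8560/1937
mR = -1·sL + 1·sR = -3360/1937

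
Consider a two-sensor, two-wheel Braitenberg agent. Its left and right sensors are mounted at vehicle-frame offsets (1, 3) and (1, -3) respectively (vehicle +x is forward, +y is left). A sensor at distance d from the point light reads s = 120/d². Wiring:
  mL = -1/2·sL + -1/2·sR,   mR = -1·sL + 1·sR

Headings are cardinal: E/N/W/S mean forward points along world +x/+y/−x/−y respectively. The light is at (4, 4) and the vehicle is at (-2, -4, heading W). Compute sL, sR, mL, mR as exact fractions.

left sensor world pos  = (-3, -7); dL² = 170
right sensor world pos = (-3, -1); dR² = 74
sL = 120/170 = 12/17
sR = 120/74 = 60/37
mL = -1/2·sL + -1/2·sR = -732/629
mR = -1·sL + 1·sR = 576/629

12/17 60/37 -732/629 576/629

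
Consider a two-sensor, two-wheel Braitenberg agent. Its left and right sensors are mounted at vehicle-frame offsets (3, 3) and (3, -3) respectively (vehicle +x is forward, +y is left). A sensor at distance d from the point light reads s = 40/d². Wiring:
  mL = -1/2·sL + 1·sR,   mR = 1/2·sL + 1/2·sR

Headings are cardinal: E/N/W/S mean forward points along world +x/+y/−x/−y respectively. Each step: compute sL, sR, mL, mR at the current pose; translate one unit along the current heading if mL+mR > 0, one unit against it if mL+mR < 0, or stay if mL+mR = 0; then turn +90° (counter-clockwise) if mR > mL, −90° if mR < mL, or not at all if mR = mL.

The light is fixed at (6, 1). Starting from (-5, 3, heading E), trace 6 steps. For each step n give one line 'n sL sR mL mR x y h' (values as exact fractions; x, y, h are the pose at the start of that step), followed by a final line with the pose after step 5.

0 40/89 8/13 452/1157 616/1157 -5 3 E
1 20/97 20/37 1570/3589 1340/3589 -4 3 N
2 8/17 40/49 484/833 536/833 -4 4 E
3 2/9 5/9 4/9 7/18 -3 4 N
4 8/17 40/37 532/629 488/629 -3 5 E
5 20/13 20/61 -350/793 740/793 -2 5 S
final -2 4 E

n=0: pose=(-5,3,E); sL=40/89, sR=8/13; mL=452/1157, mR=616/1157; mL+mR=12/13 → advance +1; mR−mL=164/1157 → turn +1·90°
n=1: pose=(-4,3,N); sL=20/97, sR=20/37; mL=1570/3589, mR=1340/3589; mL+mR=30/37 → advance +1; mR−mL=-230/3589 → turn -1·90°
n=2: pose=(-4,4,E); sL=8/17, sR=40/49; mL=484/833, mR=536/833; mL+mR=60/49 → advance +1; mR−mL=52/833 → turn +1·90°
n=3: pose=(-3,4,N); sL=2/9, sR=5/9; mL=4/9, mR=7/18; mL+mR=5/6 → advance +1; mR−mL=-1/18 → turn -1·90°
n=4: pose=(-3,5,E); sL=8/17, sR=40/37; mL=532/629, mR=488/629; mL+mR=60/37 → advance +1; mR−mL=-44/629 → turn -1·90°
n=5: pose=(-2,5,S); sL=20/13, sR=20/61; mL=-350/793, mR=740/793; mL+mR=30/61 → advance +1; mR−mL=1090/793 → turn +1·90°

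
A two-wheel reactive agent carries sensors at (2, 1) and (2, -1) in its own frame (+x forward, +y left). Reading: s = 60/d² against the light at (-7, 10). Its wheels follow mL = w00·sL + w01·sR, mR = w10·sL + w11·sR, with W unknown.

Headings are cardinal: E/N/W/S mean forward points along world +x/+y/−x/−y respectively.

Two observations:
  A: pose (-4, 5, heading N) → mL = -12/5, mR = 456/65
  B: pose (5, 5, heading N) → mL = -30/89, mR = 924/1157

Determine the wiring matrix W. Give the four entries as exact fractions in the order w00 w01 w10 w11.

obs A: pose=(-4,5,N) → sL=60/13, sR=12/5, mL=-12/5, mR=456/65
obs B: pose=(5,5,N) → sL=6/13, sR=30/89, mL=-30/89, mR=924/1157
sensor matrix S = [[60/13, 12/5], [6/13, 30/89]]; det S = 2592/5785
solve [mL_A; mL_B] = S·[w00; w01] and [mR_A; mR_B] = S·[w10; w11]:
  w00 = 0, w01 = -1, w10 = 1, w11 = 1

0 -1 1 1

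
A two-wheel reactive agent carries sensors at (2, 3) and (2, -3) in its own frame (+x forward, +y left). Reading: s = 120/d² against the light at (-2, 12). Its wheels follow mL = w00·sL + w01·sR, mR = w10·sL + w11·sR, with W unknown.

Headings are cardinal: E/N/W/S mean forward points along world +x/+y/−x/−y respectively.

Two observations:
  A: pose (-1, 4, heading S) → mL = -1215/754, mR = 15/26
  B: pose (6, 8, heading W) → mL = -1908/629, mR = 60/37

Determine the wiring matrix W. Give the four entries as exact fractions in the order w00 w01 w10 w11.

-1 -1/2 0 1/2

obs A: pose=(-1,4,S) → sL=30/29, sR=15/13, mL=-1215/754, mR=15/26
obs B: pose=(6,8,W) → sL=24/17, sR=120/37, mL=-1908/629, mR=60/37
sensor matrix S = [[30/29, 15/13], [24/17, 120/37]]; det S = 409320/237133
solve [mL_A; mL_B] = S·[w00; w01] and [mR_A; mR_B] = S·[w10; w11]:
  w00 = -1, w01 = -1/2, w10 = 0, w11 = 1/2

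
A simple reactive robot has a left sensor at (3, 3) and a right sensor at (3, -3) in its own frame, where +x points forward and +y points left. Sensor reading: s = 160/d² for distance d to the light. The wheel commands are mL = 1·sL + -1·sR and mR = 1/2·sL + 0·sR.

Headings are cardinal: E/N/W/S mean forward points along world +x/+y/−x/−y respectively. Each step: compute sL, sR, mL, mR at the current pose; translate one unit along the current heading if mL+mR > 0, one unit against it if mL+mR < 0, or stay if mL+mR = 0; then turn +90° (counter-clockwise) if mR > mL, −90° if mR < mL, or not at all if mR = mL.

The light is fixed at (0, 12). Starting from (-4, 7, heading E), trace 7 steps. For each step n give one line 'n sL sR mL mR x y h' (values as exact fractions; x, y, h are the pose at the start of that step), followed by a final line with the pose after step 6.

0 32 32/13 384/13 16 -4 7 E
1 5/2 8/5 9/10 5/4 -3 7 S
2 160/9 160/81 1280/81 80/9 -3 6 E
3 80/41 80/53 960/2173 40/41 -2 6 S
4 160/17 160/101 13440/1717 80/17 -2 5 E
5 20/13 40/29 60/377 10/13 -1 5 S
6 160/29 32/25 3072/725 80/29 -1 4 E
final 0 4 S

n=0: pose=(-4,7,E); sL=32, sR=32/13; mL=384/13, mR=16; mL+mR=592/13 → advance +1; mR−mL=-176/13 → turn -1·90°
n=1: pose=(-3,7,S); sL=5/2, sR=8/5; mL=9/10, mR=5/4; mL+mR=43/20 → advance +1; mR−mL=7/20 → turn +1·90°
n=2: pose=(-3,6,E); sL=160/9, sR=160/81; mL=1280/81, mR=80/9; mL+mR=2000/81 → advance +1; mR−mL=-560/81 → turn -1·90°
n=3: pose=(-2,6,S); sL=80/41, sR=80/53; mL=960/2173, mR=40/41; mL+mR=3080/2173 → advance +1; mR−mL=1160/2173 → turn +1·90°
n=4: pose=(-2,5,E); sL=160/17, sR=160/101; mL=13440/1717, mR=80/17; mL+mR=21520/1717 → advance +1; mR−mL=-5360/1717 → turn -1·90°
n=5: pose=(-1,5,S); sL=20/13, sR=40/29; mL=60/377, mR=10/13; mL+mR=350/377 → advance +1; mR−mL=230/377 → turn +1·90°
n=6: pose=(-1,4,E); sL=160/29, sR=32/25; mL=3072/725, mR=80/29; mL+mR=5072/725 → advance +1; mR−mL=-1072/725 → turn -1·90°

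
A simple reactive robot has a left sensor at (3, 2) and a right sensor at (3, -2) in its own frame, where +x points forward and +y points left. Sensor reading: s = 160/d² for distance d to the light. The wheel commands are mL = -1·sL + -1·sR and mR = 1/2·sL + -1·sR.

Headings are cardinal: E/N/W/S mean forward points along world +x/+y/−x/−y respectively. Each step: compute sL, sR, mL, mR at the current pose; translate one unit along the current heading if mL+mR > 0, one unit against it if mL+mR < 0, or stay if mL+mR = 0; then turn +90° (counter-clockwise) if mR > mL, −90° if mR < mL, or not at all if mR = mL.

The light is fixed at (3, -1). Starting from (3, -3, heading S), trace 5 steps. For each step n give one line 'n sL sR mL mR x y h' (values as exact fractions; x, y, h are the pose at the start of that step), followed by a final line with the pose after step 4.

0 160/29 160/29 -320/29 -80/29 3 -3 S
1 16 80/9 -224/9 -8/9 3 -2 E
2 160/13 32 -576/13 -336/13 2 -2 N
3 5 10 -15 -15/2 2 -3 W
4 160/29 160/29 -320/29 -80/29 3 -3 S
final 3 -2 E

n=0: pose=(3,-3,S); sL=160/29, sR=160/29; mL=-320/29, mR=-80/29; mL+mR=-400/29 → advance -1; mR−mL=240/29 → turn +1·90°
n=1: pose=(3,-2,E); sL=16, sR=80/9; mL=-224/9, mR=-8/9; mL+mR=-232/9 → advance -1; mR−mL=24 → turn +1·90°
n=2: pose=(2,-2,N); sL=160/13, sR=32; mL=-576/13, mR=-336/13; mL+mR=-912/13 → advance -1; mR−mL=240/13 → turn +1·90°
n=3: pose=(2,-3,W); sL=5, sR=10; mL=-15, mR=-15/2; mL+mR=-45/2 → advance -1; mR−mL=15/2 → turn +1·90°
n=4: pose=(3,-3,S); sL=160/29, sR=160/29; mL=-320/29, mR=-80/29; mL+mR=-400/29 → advance -1; mR−mL=240/29 → turn +1·90°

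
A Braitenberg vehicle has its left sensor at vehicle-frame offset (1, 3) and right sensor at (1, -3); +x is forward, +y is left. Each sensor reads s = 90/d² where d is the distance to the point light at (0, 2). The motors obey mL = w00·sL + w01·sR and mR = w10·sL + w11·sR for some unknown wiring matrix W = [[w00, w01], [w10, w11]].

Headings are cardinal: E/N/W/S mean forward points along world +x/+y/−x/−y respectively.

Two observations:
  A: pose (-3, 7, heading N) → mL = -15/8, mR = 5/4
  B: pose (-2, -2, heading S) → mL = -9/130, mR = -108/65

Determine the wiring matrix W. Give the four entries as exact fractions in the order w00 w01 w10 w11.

1/2 -1 -1 1

obs A: pose=(-3,7,N) → sL=5/4, sR=5/2, mL=-15/8, mR=5/4
obs B: pose=(-2,-2,S) → sL=45/13, sR=9/5, mL=-9/130, mR=-108/65
sensor matrix S = [[5/4, 5/2], [45/13, 9/5]]; det S = -333/52
solve [mL_A; mL_B] = S·[w00; w01] and [mR_A; mR_B] = S·[w10; w11]:
  w00 = 1/2, w01 = -1, w10 = -1, w11 = 1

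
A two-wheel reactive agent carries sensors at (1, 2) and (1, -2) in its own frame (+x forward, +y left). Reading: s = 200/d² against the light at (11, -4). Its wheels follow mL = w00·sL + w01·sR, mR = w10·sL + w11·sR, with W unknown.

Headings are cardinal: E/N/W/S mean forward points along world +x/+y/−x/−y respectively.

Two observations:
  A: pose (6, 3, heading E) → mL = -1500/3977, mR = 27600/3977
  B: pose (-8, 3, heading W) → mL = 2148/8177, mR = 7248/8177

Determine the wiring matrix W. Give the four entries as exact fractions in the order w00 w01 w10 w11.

1 -1/2 1 1

obs A: pose=(6,3,E) → sL=200/97, sR=200/41, mL=-1500/3977, mR=27600/3977
obs B: pose=(-8,3,W) → sL=8/17, sR=200/481, mL=2148/8177, mR=7248/8177
sensor matrix S = [[200/97, 200/41], [8/17, 200/481]]; det S = -46771200/32519929
solve [mL_A; mL_B] = S·[w00; w01] and [mR_A; mR_B] = S·[w10; w11]:
  w00 = 1, w01 = -1/2, w10 = 1, w11 = 1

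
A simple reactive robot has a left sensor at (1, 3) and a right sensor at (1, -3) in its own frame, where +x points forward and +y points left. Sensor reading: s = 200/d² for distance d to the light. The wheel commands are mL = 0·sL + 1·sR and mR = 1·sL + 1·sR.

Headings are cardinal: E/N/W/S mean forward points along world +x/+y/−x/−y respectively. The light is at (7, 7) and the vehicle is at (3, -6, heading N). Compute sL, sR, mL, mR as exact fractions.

200/193 40/29 40/29 13520/5597

left sensor world pos  = (0, -5); dL² = 193
right sensor world pos = (6, -5); dR² = 145
sL = 200/193 = 200/193
sR = 200/145 = 40/29
mL = 0·sL + 1·sR = 40/29
mR = 1·sL + 1·sR = 13520/5597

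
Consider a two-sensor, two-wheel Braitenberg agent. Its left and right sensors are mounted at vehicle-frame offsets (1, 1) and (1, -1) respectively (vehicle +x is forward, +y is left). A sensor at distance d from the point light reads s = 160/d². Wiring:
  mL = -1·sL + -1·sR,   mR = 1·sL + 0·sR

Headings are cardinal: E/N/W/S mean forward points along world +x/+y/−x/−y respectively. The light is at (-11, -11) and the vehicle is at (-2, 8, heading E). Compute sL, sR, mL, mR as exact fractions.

8/25 20/53 -924/1325 8/25

left sensor world pos  = (-1, 9); dL² = 500
right sensor world pos = (-1, 7); dR² = 424
sL = 160/500 = 8/25
sR = 160/424 = 20/53
mL = -1·sL + -1·sR = -924/1325
mR = 1·sL + 0·sR = 8/25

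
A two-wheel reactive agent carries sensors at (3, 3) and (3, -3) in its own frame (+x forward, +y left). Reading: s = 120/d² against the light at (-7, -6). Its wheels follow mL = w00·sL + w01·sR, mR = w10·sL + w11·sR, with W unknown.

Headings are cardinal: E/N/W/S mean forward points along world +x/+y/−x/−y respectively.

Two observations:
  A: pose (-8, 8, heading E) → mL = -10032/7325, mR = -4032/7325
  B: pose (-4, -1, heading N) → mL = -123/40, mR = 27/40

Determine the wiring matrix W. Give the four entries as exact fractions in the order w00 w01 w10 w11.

-1 -1 1 -1

obs A: pose=(-8,8,E) → sL=120/293, sR=24/25, mL=-10032/7325, mR=-4032/7325
obs B: pose=(-4,-1,N) → sL=15/8, sR=6/5, mL=-123/40, mR=27/40
sensor matrix S = [[120/293, 24/25], [15/8, 6/5]]; det S = -1917/1465
solve [mL_A; mL_B] = S·[w00; w01] and [mR_A; mR_B] = S·[w10; w11]:
  w00 = -1, w01 = -1, w10 = 1, w11 = -1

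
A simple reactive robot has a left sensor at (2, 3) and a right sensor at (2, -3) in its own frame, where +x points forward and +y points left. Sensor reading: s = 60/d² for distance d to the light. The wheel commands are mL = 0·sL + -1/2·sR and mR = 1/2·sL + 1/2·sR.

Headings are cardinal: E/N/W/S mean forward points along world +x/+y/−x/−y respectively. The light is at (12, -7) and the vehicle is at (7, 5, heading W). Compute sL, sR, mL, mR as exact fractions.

6/13 30/137 -15/137 606/1781

left sensor world pos  = (5, 2); dL² = 130
right sensor world pos = (5, 8); dR² = 274
sL = 60/130 = 6/13
sR = 60/274 = 30/137
mL = 0·sL + -1/2·sR = -15/137
mR = 1/2·sL + 1/2·sR = 606/1781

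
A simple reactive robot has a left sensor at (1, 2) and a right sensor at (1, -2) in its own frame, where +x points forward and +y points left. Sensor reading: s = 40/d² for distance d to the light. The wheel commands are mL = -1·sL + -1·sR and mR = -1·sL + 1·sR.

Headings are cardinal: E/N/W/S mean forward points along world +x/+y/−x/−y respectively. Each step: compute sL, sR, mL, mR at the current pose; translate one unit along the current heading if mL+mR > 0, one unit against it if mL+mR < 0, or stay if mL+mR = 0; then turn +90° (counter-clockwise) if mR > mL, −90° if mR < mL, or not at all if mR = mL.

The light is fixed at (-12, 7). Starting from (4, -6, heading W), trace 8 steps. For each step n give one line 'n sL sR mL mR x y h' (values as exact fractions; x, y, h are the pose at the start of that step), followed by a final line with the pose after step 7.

n=0: pose=(4,-6,W); sL=4/45, sR=20/173; mL=-1592/7785, mR=208/7785; mL+mR=-8/45 → advance -1; mR−mL=40/173 → turn +1·90°
n=1: pose=(5,-6,S); sL=40/557, sR=40/421; mL=-39120/234497, mR=5440/234497; mL+mR=-80/557 → advance -1; mR−mL=80/421 → turn +1·90°
n=2: pose=(5,-5,E); sL=5/53, sR=1/13; mL=-118/689, mR=-12/689; mL+mR=-10/53 → advance -1; mR−mL=2/13 → turn +1·90°
n=3: pose=(4,-5,N); sL=40/317, sR=8/89; mL=-6096/28213, mR=-1024/28213; mL+mR=-80/317 → advance -1; mR−mL=16/89 → turn +1·90°
n=4: pose=(4,-6,W); sL=4/45, sR=20/173; mL=-1592/7785, mR=208/7785; mL+mR=-8/45 → advance -1; mR−mL=40/173 → turn +1·90°
n=5: pose=(5,-6,S); sL=40/557, sR=40/421; mL=-39120/234497, mR=5440/234497; mL+mR=-80/557 → advance -1; mR−mL=80/421 → turn +1·90°
n=6: pose=(5,-5,E); sL=5/53, sR=1/13; mL=-118/689, mR=-12/689; mL+mR=-10/53 → advance -1; mR−mL=2/13 → turn +1·90°
n=7: pose=(4,-5,N); sL=40/317, sR=8/89; mL=-6096/28213, mR=-1024/28213; mL+mR=-80/317 → advance -1; mR−mL=16/89 → turn +1·90°

0 4/45 20/173 -1592/7785 208/7785 4 -6 W
1 40/557 40/421 -39120/234497 5440/234497 5 -6 S
2 5/53 1/13 -118/689 -12/689 5 -5 E
3 40/317 8/89 -6096/28213 -1024/28213 4 -5 N
4 4/45 20/173 -1592/7785 208/7785 4 -6 W
5 40/557 40/421 -39120/234497 5440/234497 5 -6 S
6 5/53 1/13 -118/689 -12/689 5 -5 E
7 40/317 8/89 -6096/28213 -1024/28213 4 -5 N
final 4 -6 W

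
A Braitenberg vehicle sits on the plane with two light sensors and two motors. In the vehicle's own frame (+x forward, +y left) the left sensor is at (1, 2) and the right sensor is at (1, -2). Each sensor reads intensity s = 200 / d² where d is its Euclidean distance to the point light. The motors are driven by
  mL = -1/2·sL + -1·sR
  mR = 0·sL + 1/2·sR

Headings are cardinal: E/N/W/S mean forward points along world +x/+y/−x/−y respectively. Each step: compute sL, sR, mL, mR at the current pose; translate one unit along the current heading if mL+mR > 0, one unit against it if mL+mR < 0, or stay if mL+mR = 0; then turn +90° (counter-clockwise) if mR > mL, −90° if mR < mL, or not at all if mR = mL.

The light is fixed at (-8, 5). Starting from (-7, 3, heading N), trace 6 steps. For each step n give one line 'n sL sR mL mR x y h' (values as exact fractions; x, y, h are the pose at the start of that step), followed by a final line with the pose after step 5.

n=0: pose=(-7,3,N); sL=100, sR=20; mL=-70, mR=10; mL+mR=-60 → advance -1; mR−mL=80 → turn +1·90°
n=1: pose=(-7,2,W); sL=8, sR=200; mL=-204, mR=100; mL+mR=-104 → advance -1; mR−mL=304 → turn +1·90°
n=2: pose=(-6,2,S); sL=25/4, sR=25/2; mL=-125/8, mR=25/4; mL+mR=-75/8 → advance -1; mR−mL=175/8 → turn +1·90°
n=3: pose=(-6,3,E); sL=200/9, sR=8; mL=-172/9, mR=4; mL+mR=-136/9 → advance -1; mR−mL=208/9 → turn +1·90°
n=4: pose=(-7,3,N); sL=100, sR=20; mL=-70, mR=10; mL+mR=-60 → advance -1; mR−mL=80 → turn +1·90°
n=5: pose=(-7,2,W); sL=8, sR=200; mL=-204, mR=100; mL+mR=-104 → advance -1; mR−mL=304 → turn +1·90°

0 100 20 -70 10 -7 3 N
1 8 200 -204 100 -7 2 W
2 25/4 25/2 -125/8 25/4 -6 2 S
3 200/9 8 -172/9 4 -6 3 E
4 100 20 -70 10 -7 3 N
5 8 200 -204 100 -7 2 W
final -6 2 S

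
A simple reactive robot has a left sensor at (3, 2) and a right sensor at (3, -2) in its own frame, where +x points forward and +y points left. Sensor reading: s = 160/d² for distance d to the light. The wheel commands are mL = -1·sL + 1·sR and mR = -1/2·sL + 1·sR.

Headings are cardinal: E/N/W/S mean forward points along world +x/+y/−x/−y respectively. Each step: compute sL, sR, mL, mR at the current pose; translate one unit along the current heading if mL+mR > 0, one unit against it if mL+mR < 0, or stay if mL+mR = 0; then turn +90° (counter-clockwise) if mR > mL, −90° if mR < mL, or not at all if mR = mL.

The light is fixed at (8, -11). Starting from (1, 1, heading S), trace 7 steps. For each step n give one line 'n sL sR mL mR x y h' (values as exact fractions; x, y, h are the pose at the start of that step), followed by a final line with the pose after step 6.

n=0: pose=(1,1,S); sL=80/53, sR=80/81; mL=-2240/4293, mR=1000/4293; mL+mR=-1240/4293 → advance -1; mR−mL=40/53 → turn +1·90°
n=1: pose=(1,2,E); sL=160/241, sR=160/137; mL=16640/33017, mR=27600/33017; mL+mR=44240/33017 → advance +1; mR−mL=80/241 → turn +1·90°
n=2: pose=(2,2,N); sL=1/2, sR=10/17; mL=3/34, mR=23/68; mL+mR=29/68 → advance +1; mR−mL=1/4 → turn +1·90°
n=3: pose=(2,3,W); sL=32/45, sR=160/337; mL=-3584/15165, mR=1808/15165; mL+mR=-592/5055 → advance -1; mR−mL=16/45 → turn +1·90°
n=4: pose=(3,3,S); sL=16/13, sR=16/17; mL=-64/221, mR=72/221; mL+mR=8/221 → advance +1; mR−mL=8/13 → turn +1·90°
n=5: pose=(3,2,E); sL=160/229, sR=32/25; mL=3328/5725, mR=5328/5725; mL+mR=8656/5725 → advance +1; mR−mL=80/229 → turn +1·90°
n=6: pose=(4,2,N); sL=40/73, sR=8/13; mL=64/949, mR=324/949; mL+mR=388/949 → advance +1; mR−mL=20/73 → turn +1·90°

0 80/53 80/81 -2240/4293 1000/4293 1 1 S
1 160/241 160/137 16640/33017 27600/33017 1 2 E
2 1/2 10/17 3/34 23/68 2 2 N
3 32/45 160/337 -3584/15165 1808/15165 2 3 W
4 16/13 16/17 -64/221 72/221 3 3 S
5 160/229 32/25 3328/5725 5328/5725 3 2 E
6 40/73 8/13 64/949 324/949 4 2 N
final 4 3 W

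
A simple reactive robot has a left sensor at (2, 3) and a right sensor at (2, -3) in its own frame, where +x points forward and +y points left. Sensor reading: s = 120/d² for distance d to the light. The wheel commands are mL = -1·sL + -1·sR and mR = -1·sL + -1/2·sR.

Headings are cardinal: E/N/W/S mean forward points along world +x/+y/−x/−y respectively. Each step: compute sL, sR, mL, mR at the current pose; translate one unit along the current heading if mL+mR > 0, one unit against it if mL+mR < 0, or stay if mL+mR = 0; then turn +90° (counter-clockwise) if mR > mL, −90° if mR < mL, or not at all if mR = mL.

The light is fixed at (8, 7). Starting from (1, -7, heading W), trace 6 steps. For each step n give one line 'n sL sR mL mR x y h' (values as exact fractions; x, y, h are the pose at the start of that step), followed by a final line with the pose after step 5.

0 12/37 60/101 -3432/3737 -2322/3737 1 -7 W
1 24/53 120/337 -14448/17861 -11268/17861 2 -7 S
2 30/29 15/34 -1455/986 -2475/1972 2 -6 E
3 120/221 120/137 -42960/30277 -29700/30277 1 -6 N
4 12/37 60/101 -3432/3737 -2322/3737 1 -7 W
5 24/53 120/337 -14448/17861 -11268/17861 2 -7 S
final 2 -6 E

n=0: pose=(1,-7,W); sL=12/37, sR=60/101; mL=-3432/3737, mR=-2322/3737; mL+mR=-5754/3737 → advance -1; mR−mL=30/101 → turn +1·90°
n=1: pose=(2,-7,S); sL=24/53, sR=120/337; mL=-14448/17861, mR=-11268/17861; mL+mR=-25716/17861 → advance -1; mR−mL=60/337 → turn +1·90°
n=2: pose=(2,-6,E); sL=30/29, sR=15/34; mL=-1455/986, mR=-2475/1972; mL+mR=-5385/1972 → advance -1; mR−mL=15/68 → turn +1·90°
n=3: pose=(1,-6,N); sL=120/221, sR=120/137; mL=-42960/30277, mR=-29700/30277; mL+mR=-72660/30277 → advance -1; mR−mL=60/137 → turn +1·90°
n=4: pose=(1,-7,W); sL=12/37, sR=60/101; mL=-3432/3737, mR=-2322/3737; mL+mR=-5754/3737 → advance -1; mR−mL=30/101 → turn +1·90°
n=5: pose=(2,-7,S); sL=24/53, sR=120/337; mL=-14448/17861, mR=-11268/17861; mL+mR=-25716/17861 → advance -1; mR−mL=60/337 → turn +1·90°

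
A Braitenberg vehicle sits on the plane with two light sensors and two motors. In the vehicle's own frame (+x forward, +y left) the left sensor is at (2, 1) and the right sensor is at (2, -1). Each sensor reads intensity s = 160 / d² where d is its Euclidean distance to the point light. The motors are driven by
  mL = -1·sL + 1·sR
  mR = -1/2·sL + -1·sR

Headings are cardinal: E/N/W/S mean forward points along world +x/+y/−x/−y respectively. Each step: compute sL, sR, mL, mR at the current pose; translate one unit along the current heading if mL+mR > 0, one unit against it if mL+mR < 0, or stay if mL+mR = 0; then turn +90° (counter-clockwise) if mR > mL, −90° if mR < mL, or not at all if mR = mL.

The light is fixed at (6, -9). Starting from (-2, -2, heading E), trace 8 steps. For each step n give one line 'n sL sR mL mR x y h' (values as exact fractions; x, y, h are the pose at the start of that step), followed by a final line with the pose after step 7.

0 8/5 20/9 28/45 -136/45 -2 -2 E
1 160/89 32/25 -1152/2225 -4848/2225 -3 -2 S
2 16/17 80/101 -256/1717 -2168/1717 -3 -1 W
3 160/181 160/149 5120/26969 -40880/26969 -2 -1 N
4 8/5 20/9 28/45 -136/45 -2 -2 E
5 160/89 32/25 -1152/2225 -4848/2225 -3 -2 S
6 16/17 80/101 -256/1717 -2168/1717 -3 -1 W
7 160/181 160/149 5120/26969 -40880/26969 -2 -1 N
final -2 -2 E

n=0: pose=(-2,-2,E); sL=8/5, sR=20/9; mL=28/45, mR=-136/45; mL+mR=-12/5 → advance -1; mR−mL=-164/45 → turn -1·90°
n=1: pose=(-3,-2,S); sL=160/89, sR=32/25; mL=-1152/2225, mR=-4848/2225; mL+mR=-240/89 → advance -1; mR−mL=-3696/2225 → turn -1·90°
n=2: pose=(-3,-1,W); sL=16/17, sR=80/101; mL=-256/1717, mR=-2168/1717; mL+mR=-24/17 → advance -1; mR−mL=-1912/1717 → turn -1·90°
n=3: pose=(-2,-1,N); sL=160/181, sR=160/149; mL=5120/26969, mR=-40880/26969; mL+mR=-240/181 → advance -1; mR−mL=-46000/26969 → turn -1·90°
n=4: pose=(-2,-2,E); sL=8/5, sR=20/9; mL=28/45, mR=-136/45; mL+mR=-12/5 → advance -1; mR−mL=-164/45 → turn -1·90°
n=5: pose=(-3,-2,S); sL=160/89, sR=32/25; mL=-1152/2225, mR=-4848/2225; mL+mR=-240/89 → advance -1; mR−mL=-3696/2225 → turn -1·90°
n=6: pose=(-3,-1,W); sL=16/17, sR=80/101; mL=-256/1717, mR=-2168/1717; mL+mR=-24/17 → advance -1; mR−mL=-1912/1717 → turn -1·90°
n=7: pose=(-2,-1,N); sL=160/181, sR=160/149; mL=5120/26969, mR=-40880/26969; mL+mR=-240/181 → advance -1; mR−mL=-46000/26969 → turn -1·90°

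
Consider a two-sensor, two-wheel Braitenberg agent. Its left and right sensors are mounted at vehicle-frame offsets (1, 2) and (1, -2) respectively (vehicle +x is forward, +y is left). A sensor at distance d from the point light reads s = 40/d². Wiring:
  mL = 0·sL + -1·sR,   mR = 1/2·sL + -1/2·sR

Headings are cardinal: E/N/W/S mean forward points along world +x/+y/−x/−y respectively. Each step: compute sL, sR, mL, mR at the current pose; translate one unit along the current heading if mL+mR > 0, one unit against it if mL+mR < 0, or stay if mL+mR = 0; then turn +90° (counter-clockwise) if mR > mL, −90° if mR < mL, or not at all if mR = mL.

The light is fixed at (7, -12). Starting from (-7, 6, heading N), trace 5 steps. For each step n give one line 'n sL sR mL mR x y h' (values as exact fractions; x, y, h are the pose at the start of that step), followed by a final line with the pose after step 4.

0 40/617 8/101 -8/101 -448/62317 -7 6 N
1 4/45 20/293 -20/293 136/13185 -7 5 W
2 40/377 40/481 -40/481 160/13949 -6 5 S
3 5/68 1/10 -1/10 -9/680 -6 6 E
4 40/617 8/101 -8/101 -448/62317 -7 6 N
final -7 5 W

n=0: pose=(-7,6,N); sL=40/617, sR=8/101; mL=-8/101, mR=-448/62317; mL+mR=-5384/62317 → advance -1; mR−mL=4488/62317 → turn +1·90°
n=1: pose=(-7,5,W); sL=4/45, sR=20/293; mL=-20/293, mR=136/13185; mL+mR=-764/13185 → advance -1; mR−mL=1036/13185 → turn +1·90°
n=2: pose=(-6,5,S); sL=40/377, sR=40/481; mL=-40/481, mR=160/13949; mL+mR=-1000/13949 → advance -1; mR−mL=1320/13949 → turn +1·90°
n=3: pose=(-6,6,E); sL=5/68, sR=1/10; mL=-1/10, mR=-9/680; mL+mR=-77/680 → advance -1; mR−mL=59/680 → turn +1·90°
n=4: pose=(-7,6,N); sL=40/617, sR=8/101; mL=-8/101, mR=-448/62317; mL+mR=-5384/62317 → advance -1; mR−mL=4488/62317 → turn +1·90°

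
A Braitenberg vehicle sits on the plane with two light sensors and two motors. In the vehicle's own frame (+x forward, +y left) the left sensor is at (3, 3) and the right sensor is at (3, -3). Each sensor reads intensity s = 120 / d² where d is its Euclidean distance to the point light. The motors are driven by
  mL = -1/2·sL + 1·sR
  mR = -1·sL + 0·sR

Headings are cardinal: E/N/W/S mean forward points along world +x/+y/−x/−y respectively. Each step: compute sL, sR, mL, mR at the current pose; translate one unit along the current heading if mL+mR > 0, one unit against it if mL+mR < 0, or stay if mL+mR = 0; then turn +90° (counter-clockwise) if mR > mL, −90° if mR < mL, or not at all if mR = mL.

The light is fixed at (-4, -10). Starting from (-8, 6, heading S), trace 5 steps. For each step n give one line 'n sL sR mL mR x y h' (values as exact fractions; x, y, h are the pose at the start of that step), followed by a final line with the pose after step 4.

0 12/17 60/109 366/1853 -12/17 -8 6 S
1 24/49 120/449 492/22001 -24/49 -8 7 W
2 30/109 3/10 177/1090 -30/109 -7 7 N
3 120/361 120/169 33180/61009 -120/361 -7 6 E
4 12/17 60/97 438/1649 -12/17 -6 6 S
final -6 7 W

n=0: pose=(-8,6,S); sL=12/17, sR=60/109; mL=366/1853, mR=-12/17; mL+mR=-942/1853 → advance -1; mR−mL=-1674/1853 → turn -1·90°
n=1: pose=(-8,7,W); sL=24/49, sR=120/449; mL=492/22001, mR=-24/49; mL+mR=-10284/22001 → advance -1; mR−mL=-11268/22001 → turn -1·90°
n=2: pose=(-7,7,N); sL=30/109, sR=3/10; mL=177/1090, mR=-30/109; mL+mR=-123/1090 → advance -1; mR−mL=-477/1090 → turn -1·90°
n=3: pose=(-7,6,E); sL=120/361, sR=120/169; mL=33180/61009, mR=-120/361; mL+mR=12900/61009 → advance +1; mR−mL=-53460/61009 → turn -1·90°
n=4: pose=(-6,6,S); sL=12/17, sR=60/97; mL=438/1649, mR=-12/17; mL+mR=-726/1649 → advance -1; mR−mL=-1602/1649 → turn -1·90°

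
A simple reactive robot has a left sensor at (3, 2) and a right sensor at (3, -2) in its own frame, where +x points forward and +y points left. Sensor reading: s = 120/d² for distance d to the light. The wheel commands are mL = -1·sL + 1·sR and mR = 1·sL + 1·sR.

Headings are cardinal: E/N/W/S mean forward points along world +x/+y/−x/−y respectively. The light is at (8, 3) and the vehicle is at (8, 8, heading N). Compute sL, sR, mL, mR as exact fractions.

30/17 30/17 0 60/17

left sensor world pos  = (6, 11); dL² = 68
right sensor world pos = (10, 11); dR² = 68
sL = 120/68 = 30/17
sR = 120/68 = 30/17
mL = -1·sL + 1·sR = 0
mR = 1·sL + 1·sR = 60/17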